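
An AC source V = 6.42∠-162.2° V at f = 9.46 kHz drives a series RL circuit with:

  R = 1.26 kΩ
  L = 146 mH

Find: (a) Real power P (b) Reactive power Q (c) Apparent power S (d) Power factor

Step 1 — Angular frequency: ω = 2π·f = 2π·9460 = 5.944e+04 rad/s.
Step 2 — Component impedances:
  R: Z = R = 1260 Ω
  L: Z = jωL = j·5.944e+04·0.146 = 0 + j8678 Ω
Step 3 — Series combination: Z_total = R + L = 1260 + j8678 Ω = 8769∠81.7° Ω.
Step 4 — Source phasor: V = 6.42∠-162.2° V = -6.113 - j1.963 V.
Step 5 — Current: I = V / Z = -0.0003216 + j0.0006577 A = 0.0007321∠116.1° A.
Step 6 — Complex power: S = V·I* = 0.0006754 + j0.004651 VA.
Step 7 — Real power: P = Re(S) = 0.0006754 W.
Step 8 — Reactive power: Q = Im(S) = 0.004651 VAR.
Step 9 — Apparent power: |S| = 0.0047 VA.
Step 10 — Power factor: PF = P/|S| = 0.1437 (lagging).

(a) P = 0.0006754 W  (b) Q = 0.004651 VAR  (c) S = 0.0047 VA  (d) PF = 0.1437 (lagging)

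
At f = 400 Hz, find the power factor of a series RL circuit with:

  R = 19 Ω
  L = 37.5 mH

Step 1 — Angular frequency: ω = 2π·f = 2π·400 = 2513 rad/s.
Step 2 — Component impedances:
  R: Z = R = 19 Ω
  L: Z = jωL = j·2513·0.0375 = 0 + j94.25 Ω
Step 3 — Series combination: Z_total = R + L = 19 + j94.25 Ω = 96.14∠78.6° Ω.
Step 4 — Power factor: PF = cos(φ) = Re(Z)/|Z| = 19/96.14 = 0.1976.
Step 5 — Type: Im(Z) = 94.25 ⇒ lagging (phase φ = 78.6°).

PF = 0.1976 (lagging, φ = 78.6°)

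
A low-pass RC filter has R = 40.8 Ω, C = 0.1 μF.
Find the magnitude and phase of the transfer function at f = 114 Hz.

Step 1 — Angular frequency: ω = 2π·114 = 716.3 rad/s.
Step 2 — Transfer function: H(jω) = 1/(1 + jωRC).
Step 3 — Denominator: 1 + jωRC = 1 + j·716.3·40.8·1e-07 = 1 + j0.002922.
Step 4 — H = 1 - j0.002922.
Step 5 — Magnitude: |H| = 1 (-0.0 dB); phase: φ = -0.2°.

|H| = 1 (-0.0 dB), φ = -0.2°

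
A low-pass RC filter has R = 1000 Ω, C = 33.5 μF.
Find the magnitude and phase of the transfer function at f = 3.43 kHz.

Step 1 — Angular frequency: ω = 2π·3430 = 2.155e+04 rad/s.
Step 2 — Transfer function: H(jω) = 1/(1 + jωRC).
Step 3 — Denominator: 1 + jωRC = 1 + j·2.155e+04·1000·3.35e-05 = 1 + j722.
Step 4 — H = 1.918e-06 - j0.001385.
Step 5 — Magnitude: |H| = 0.001385 (-57.2 dB); phase: φ = -89.9°.

|H| = 0.001385 (-57.2 dB), φ = -89.9°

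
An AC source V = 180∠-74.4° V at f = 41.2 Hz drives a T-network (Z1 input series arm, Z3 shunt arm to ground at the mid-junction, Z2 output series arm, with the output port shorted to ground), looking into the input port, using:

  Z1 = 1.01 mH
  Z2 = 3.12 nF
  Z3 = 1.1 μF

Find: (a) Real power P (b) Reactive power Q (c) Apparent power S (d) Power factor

Step 1 — Angular frequency: ω = 2π·f = 2π·41.2 = 258.9 rad/s.
Step 2 — Component impedances:
  Z1: Z = jωL = j·258.9·0.00101 = 0 + j0.2615 Ω
  Z2: Z = 1/(jωC) = -j/(ω·C) = 0 - j1.238e+06 Ω
  Z3: Z = 1/(jωC) = -j/(ω·C) = 0 - j3512 Ω
Step 3 — With the output port shorted to ground, the output series arm Z2 runs from the junction to ground; the shunt arm Z3 also runs from the junction to ground. They appear in parallel: Z3 || Z2 = 0 - j3502 Ω.
Step 4 — Series with input arm Z1: Z_in = Z1 + (Z3 || Z2) = 0 - j3502 Ω = 3502∠-90.0° Ω.
Step 5 — Source phasor: V = 180∠-74.4° V = 48.41 - j173.4 V.
Step 6 — Current: I = V / Z = 0.04951 + j0.01382 A = 0.0514∠15.6° A.
Step 7 — Complex power: S = V·I* = 0 - j9.253 VA.
Step 8 — Real power: P = Re(S) = 0 W.
Step 9 — Reactive power: Q = Im(S) = -9.253 VAR.
Step 10 — Apparent power: |S| = 9.253 VA.
Step 11 — Power factor: PF = P/|S| = 0 (leading).

(a) P = 0 W  (b) Q = -9.253 VAR  (c) S = 9.253 VA  (d) PF = 0 (leading)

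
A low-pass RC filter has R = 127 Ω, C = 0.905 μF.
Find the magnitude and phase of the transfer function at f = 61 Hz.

Step 1 — Angular frequency: ω = 2π·61 = 383.3 rad/s.
Step 2 — Transfer function: H(jω) = 1/(1 + jωRC).
Step 3 — Denominator: 1 + jωRC = 1 + j·383.3·127·9.05e-07 = 1 + j0.04405.
Step 4 — H = 0.9981 - j0.04397.
Step 5 — Magnitude: |H| = 0.999 (-0.0 dB); phase: φ = -2.5°.

|H| = 0.999 (-0.0 dB), φ = -2.5°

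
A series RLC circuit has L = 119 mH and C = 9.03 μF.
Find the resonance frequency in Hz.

Step 1 — Resonance condition Im(Z)=0 gives ω₀ = 1/√(LC).
Step 2 — ω₀ = 1/√(0.119·9.03e-06) = 964.7 rad/s.
Step 3 — f₀ = ω₀/(2π) = 153.5 Hz.

f₀ = 153.5 Hz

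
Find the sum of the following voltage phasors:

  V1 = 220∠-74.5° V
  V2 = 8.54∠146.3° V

Step 1 — Convert each phasor to rectangular form:
  V1 = 220·(cos(-74.5°) + j·sin(-74.5°)) = 58.79 - j212 V
  V2 = 8.54·(cos(146.3°) + j·sin(146.3°)) = -7.105 + j4.738 V
Step 2 — Sum components: V_total = 51.69 - j207.3 V.
Step 3 — Convert to polar: |V_total| = 213.6 V, ∠V_total = -76.0°.

V_total = 213.6∠-76.0° V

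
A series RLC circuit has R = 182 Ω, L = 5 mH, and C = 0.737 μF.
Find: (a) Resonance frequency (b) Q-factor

Step 1 — Resonance condition Im(Z)=0 gives ω₀ = 1/√(LC).
Step 2 — ω₀ = 1/√(0.005·7.37e-07) = 1.647e+04 rad/s.
Step 3 — f₀ = ω₀/(2π) = 2622 Hz.
Step 4 — Series Q: Q = ω₀L/R = 1.647e+04·0.005/182 = 0.4526.

(a) f₀ = 2622 Hz  (b) Q = 0.4526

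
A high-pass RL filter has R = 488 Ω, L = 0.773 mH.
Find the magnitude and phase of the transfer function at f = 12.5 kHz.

Step 1 — Angular frequency: ω = 2π·1.25e+04 = 7.854e+04 rad/s.
Step 2 — Transfer function: H(jω) = jωL/(R + jωL).
Step 3 — Numerator jωL = j·60.71; denominator R + jωL = 488 + j60.71.
Step 4 — H = 0.01524 + j0.1225.
Step 5 — Magnitude: |H| = 0.1235 (-18.2 dB); phase: φ = 82.9°.

|H| = 0.1235 (-18.2 dB), φ = 82.9°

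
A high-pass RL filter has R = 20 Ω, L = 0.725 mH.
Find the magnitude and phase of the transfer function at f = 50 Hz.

Step 1 — Angular frequency: ω = 2π·50 = 314.2 rad/s.
Step 2 — Transfer function: H(jω) = jωL/(R + jωL).
Step 3 — Numerator jωL = j·0.2278; denominator R + jωL = 20 + j0.2278.
Step 4 — H = 0.0001297 + j0.01139.
Step 5 — Magnitude: |H| = 0.01139 (-38.9 dB); phase: φ = 89.3°.

|H| = 0.01139 (-38.9 dB), φ = 89.3°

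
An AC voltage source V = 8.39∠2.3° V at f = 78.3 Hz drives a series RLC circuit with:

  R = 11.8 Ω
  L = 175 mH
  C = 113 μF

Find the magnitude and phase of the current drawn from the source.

Step 1 — Angular frequency: ω = 2π·f = 2π·78.3 = 492 rad/s.
Step 2 — Component impedances:
  R: Z = R = 11.8 Ω
  L: Z = jωL = j·492·0.175 = 0 + j86.1 Ω
  C: Z = 1/(jωC) = -j/(ω·C) = 0 - j17.99 Ω
Step 3 — Series combination: Z_total = R + L + C = 11.8 + j68.11 Ω = 69.12∠80.2° Ω.
Step 4 — Source phasor: V = 8.39∠2.3° V = 8.383 + j0.3367 V.
Step 5 — Ohm's law: I = V / Z_total = (8.383 + j0.3367) / (11.8 + j68.11) = 0.0255 - j0.1187 A.
Step 6 — Convert to polar: |I| = 0.1214 A, ∠I = -77.9°.

I = 0.1214∠-77.9° A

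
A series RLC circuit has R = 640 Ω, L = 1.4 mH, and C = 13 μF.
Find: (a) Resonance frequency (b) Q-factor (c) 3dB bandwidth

Step 1 — Resonance condition Im(Z)=0 gives ω₀ = 1/√(LC).
Step 2 — ω₀ = 1/√(0.0014·1.3e-05) = 7412 rad/s.
Step 3 — f₀ = ω₀/(2π) = 1180 Hz.
Step 4 — Series Q: Q = ω₀L/R = 7412·0.0014/640 = 0.01621.
Step 5 — 3dB bandwidth: Δω = ω₀/Q = 4.571e+05 rad/s; BW = Δω/(2π) = 7.276e+04 Hz.

(a) f₀ = 1180 Hz  (b) Q = 0.01621  (c) BW = 7.276e+04 Hz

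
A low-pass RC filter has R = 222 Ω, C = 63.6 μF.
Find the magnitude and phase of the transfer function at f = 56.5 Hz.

Step 1 — Angular frequency: ω = 2π·56.5 = 355 rad/s.
Step 2 — Transfer function: H(jω) = 1/(1 + jωRC).
Step 3 — Denominator: 1 + jωRC = 1 + j·355·222·6.36e-05 = 1 + j5.012.
Step 4 — H = 0.03828 - j0.1919.
Step 5 — Magnitude: |H| = 0.1957 (-14.2 dB); phase: φ = -78.7°.

|H| = 0.1957 (-14.2 dB), φ = -78.7°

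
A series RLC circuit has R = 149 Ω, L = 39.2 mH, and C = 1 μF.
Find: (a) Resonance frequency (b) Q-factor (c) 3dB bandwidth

Step 1 — Resonance condition Im(Z)=0 gives ω₀ = 1/√(LC).
Step 2 — ω₀ = 1/√(0.0392·1e-06) = 5051 rad/s.
Step 3 — f₀ = ω₀/(2π) = 803.9 Hz.
Step 4 — Series Q: Q = ω₀L/R = 5051·0.0392/149 = 1.329.
Step 5 — 3dB bandwidth: Δω = ω₀/Q = 3801 rad/s; BW = Δω/(2π) = 605 Hz.

(a) f₀ = 803.9 Hz  (b) Q = 1.329  (c) BW = 605 Hz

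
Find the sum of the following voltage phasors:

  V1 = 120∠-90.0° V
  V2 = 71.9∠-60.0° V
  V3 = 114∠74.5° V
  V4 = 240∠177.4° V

Step 1 — Convert each phasor to rectangular form:
  V1 = 120·(cos(-90.0°) + j·sin(-90.0°)) = 0 - j120 V
  V2 = 71.9·(cos(-60.0°) + j·sin(-60.0°)) = 35.95 - j62.27 V
  V3 = 114·(cos(74.5°) + j·sin(74.5°)) = 30.47 + j109.9 V
  V4 = 240·(cos(177.4°) + j·sin(177.4°)) = -239.8 + j10.89 V
Step 2 — Sum components: V_total = -173.3 - j61.53 V.
Step 3 — Convert to polar: |V_total| = 183.9 V, ∠V_total = -160.5°.

V_total = 183.9∠-160.5° V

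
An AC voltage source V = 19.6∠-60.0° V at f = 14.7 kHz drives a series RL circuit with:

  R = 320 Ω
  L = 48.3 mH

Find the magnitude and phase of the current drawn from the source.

Step 1 — Angular frequency: ω = 2π·f = 2π·1.47e+04 = 9.236e+04 rad/s.
Step 2 — Component impedances:
  R: Z = R = 320 Ω
  L: Z = jωL = j·9.236e+04·0.0483 = 0 + j4461 Ω
Step 3 — Series combination: Z_total = R + L = 320 + j4461 Ω = 4473∠85.9° Ω.
Step 4 — Source phasor: V = 19.6∠-60.0° V = 9.8 - j16.97 V.
Step 5 — Ohm's law: I = V / Z_total = (9.8 - j16.97) / (320 + j4461) = -0.003629 - j0.002457 A.
Step 6 — Convert to polar: |I| = 0.004382 A, ∠I = -145.9°.

I = 0.004382∠-145.9° A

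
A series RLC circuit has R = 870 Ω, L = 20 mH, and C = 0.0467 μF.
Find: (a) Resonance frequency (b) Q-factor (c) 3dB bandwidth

Step 1 — Resonance: ω₀ = 1/√(LC) = 1/√(0.02·4.67e-08) = 3.272e+04 rad/s.
Step 2 — f₀ = ω₀/(2π) = 5208 Hz.
Step 3 — Series Q: Q = ω₀L/R = 3.272e+04·0.02/870 = 0.7522.
Step 4 — Bandwidth: Δω = ω₀/Q = 4.35e+04 rad/s; BW = Δω/(2π) = 6923 Hz.

(a) f₀ = 5208 Hz  (b) Q = 0.7522  (c) BW = 6923 Hz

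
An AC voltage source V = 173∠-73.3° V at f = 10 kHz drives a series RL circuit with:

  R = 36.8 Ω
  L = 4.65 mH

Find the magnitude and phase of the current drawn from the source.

Step 1 — Angular frequency: ω = 2π·f = 2π·1e+04 = 6.283e+04 rad/s.
Step 2 — Component impedances:
  R: Z = R = 36.8 Ω
  L: Z = jωL = j·6.283e+04·0.00465 = 0 + j292.2 Ω
Step 3 — Series combination: Z_total = R + L = 36.8 + j292.2 Ω = 294.5∠82.8° Ω.
Step 4 — Source phasor: V = 173∠-73.3° V = 49.71 - j165.7 V.
Step 5 — Ohm's law: I = V / Z_total = (49.71 - j165.7) / (36.8 + j292.2) = -0.5372 - j0.2378 A.
Step 6 — Convert to polar: |I| = 0.5875 A, ∠I = -156.1°.

I = 0.5875∠-156.1° A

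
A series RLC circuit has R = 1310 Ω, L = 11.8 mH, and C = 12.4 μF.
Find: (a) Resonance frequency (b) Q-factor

Step 1 — Resonance condition Im(Z)=0 gives ω₀ = 1/√(LC).
Step 2 — ω₀ = 1/√(0.0118·1.24e-05) = 2614 rad/s.
Step 3 — f₀ = ω₀/(2π) = 416.1 Hz.
Step 4 — Series Q: Q = ω₀L/R = 2614·0.0118/1310 = 0.02355.

(a) f₀ = 416.1 Hz  (b) Q = 0.02355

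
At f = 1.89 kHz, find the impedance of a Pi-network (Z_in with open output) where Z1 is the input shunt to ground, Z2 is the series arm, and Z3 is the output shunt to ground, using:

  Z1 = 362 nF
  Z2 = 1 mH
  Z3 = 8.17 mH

Step 1 — Angular frequency: ω = 2π·f = 2π·1890 = 1.188e+04 rad/s.
Step 2 — Component impedances:
  Z1: Z = 1/(jωC) = -j/(ω·C) = 0 - j232.6 Ω
  Z2: Z = jωL = j·1.188e+04·0.001 = 0 + j11.88 Ω
  Z3: Z = jωL = j·1.188e+04·0.00817 = 0 + j97.02 Ω
Step 3 — With open output, the series arm Z2 and the output shunt Z3 appear in series to ground: Z2 + Z3 = 0 + j108.9 Ω.
Step 4 — Parallel with input shunt Z1: Z_in = Z1 || (Z2 + Z3) = 0 + j204.7 Ω = 204.7∠90.0° Ω.

Z = 0 + j204.7 Ω = 204.7∠90.0° Ω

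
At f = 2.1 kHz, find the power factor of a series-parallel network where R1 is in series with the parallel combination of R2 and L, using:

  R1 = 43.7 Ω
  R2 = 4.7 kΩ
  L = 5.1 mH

Step 1 — Angular frequency: ω = 2π·f = 2π·2100 = 1.319e+04 rad/s.
Step 2 — Component impedances:
  R1: Z = R = 43.7 Ω
  R2: Z = R = 4700 Ω
  L: Z = jωL = j·1.319e+04·0.0051 = 0 + j67.29 Ω
Step 3 — Parallel branch: R2 || L = 1/(1/R2 + 1/L) = 0.9633 + j67.28 Ω.
Step 4 — Series with R1: Z_total = R1 + (R2 || L) = 44.66 + j67.28 Ω = 80.75∠56.4° Ω.
Step 5 — Power factor: PF = cos(φ) = Re(Z)/|Z| = 44.66/80.75 = 0.5531.
Step 6 — Type: Im(Z) = 67.28 ⇒ lagging (phase φ = 56.4°).

PF = 0.5531 (lagging, φ = 56.4°)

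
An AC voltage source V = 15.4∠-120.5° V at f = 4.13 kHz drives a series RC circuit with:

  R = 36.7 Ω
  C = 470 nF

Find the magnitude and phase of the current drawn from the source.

Step 1 — Angular frequency: ω = 2π·f = 2π·4130 = 2.595e+04 rad/s.
Step 2 — Component impedances:
  R: Z = R = 36.7 Ω
  C: Z = 1/(jωC) = -j/(ω·C) = 0 - j81.99 Ω
Step 3 — Series combination: Z_total = R + C = 36.7 - j81.99 Ω = 89.83∠-65.9° Ω.
Step 4 — Source phasor: V = 15.4∠-120.5° V = -7.816 - j13.27 V.
Step 5 — Ohm's law: I = V / Z_total = (-7.816 - j13.27) / (36.7 - j81.99) = 0.09928 - j0.1398 A.
Step 6 — Convert to polar: |I| = 0.1714 A, ∠I = -54.6°.

I = 0.1714∠-54.6° A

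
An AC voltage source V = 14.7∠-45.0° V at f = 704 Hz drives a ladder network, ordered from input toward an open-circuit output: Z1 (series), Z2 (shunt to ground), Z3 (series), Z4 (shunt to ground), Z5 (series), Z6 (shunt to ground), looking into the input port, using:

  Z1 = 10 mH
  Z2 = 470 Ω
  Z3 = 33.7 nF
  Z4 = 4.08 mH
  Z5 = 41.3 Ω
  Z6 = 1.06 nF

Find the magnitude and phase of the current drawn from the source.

Step 1 — Angular frequency: ω = 2π·f = 2π·704 = 4423 rad/s.
Step 2 — Component impedances:
  Z1: Z = jωL = j·4423·0.01 = 0 + j44.23 Ω
  Z2: Z = R = 470 Ω
  Z3: Z = 1/(jωC) = -j/(ω·C) = 0 - j6708 Ω
  Z4: Z = jωL = j·4423·0.00408 = 0 + j18.05 Ω
  Z5: Z = R = 41.3 Ω
  Z6: Z = 1/(jωC) = -j/(ω·C) = 0 - j2.133e+05 Ω
Step 3 — Ladder network (open output): work backward from the far end, alternating series and parallel combinations. Z_in = 467.7 + j11.38 Ω = 467.8∠1.4° Ω.
Step 4 — Source phasor: V = 14.7∠-45.0° V = 10.39 - j10.39 V.
Step 5 — Ohm's law: I = V / Z_total = (10.39 - j10.39) / (467.7 + j11.38) = 0.02167 - j0.02275 A.
Step 6 — Convert to polar: |I| = 0.03142 A, ∠I = -46.4°.

I = 0.03142∠-46.4° A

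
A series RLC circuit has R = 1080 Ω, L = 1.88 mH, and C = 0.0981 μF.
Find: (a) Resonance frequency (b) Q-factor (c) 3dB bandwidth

Step 1 — Resonance condition Im(Z)=0 gives ω₀ = 1/√(LC).
Step 2 — ω₀ = 1/√(0.00188·9.81e-08) = 7.364e+04 rad/s.
Step 3 — f₀ = ω₀/(2π) = 1.172e+04 Hz.
Step 4 — Series Q: Q = ω₀L/R = 7.364e+04·0.00188/1080 = 0.1282.
Step 5 — 3dB bandwidth: Δω = ω₀/Q = 5.745e+05 rad/s; BW = Δω/(2π) = 9.143e+04 Hz.

(a) f₀ = 1.172e+04 Hz  (b) Q = 0.1282  (c) BW = 9.143e+04 Hz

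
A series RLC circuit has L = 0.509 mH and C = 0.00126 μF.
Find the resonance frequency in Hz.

Step 1 — Resonance condition Im(Z)=0 gives ω₀ = 1/√(LC).
Step 2 — ω₀ = 1/√(0.000509·1.26e-09) = 1.249e+06 rad/s.
Step 3 — f₀ = ω₀/(2π) = 1.987e+05 Hz.

f₀ = 1.987e+05 Hz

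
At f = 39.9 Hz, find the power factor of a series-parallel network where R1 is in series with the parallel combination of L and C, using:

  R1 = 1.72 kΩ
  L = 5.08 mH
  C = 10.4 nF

Step 1 — Angular frequency: ω = 2π·f = 2π·39.9 = 250.7 rad/s.
Step 2 — Component impedances:
  R1: Z = R = 1720 Ω
  L: Z = jωL = j·250.7·0.00508 = 0 + j1.274 Ω
  C: Z = 1/(jωC) = -j/(ω·C) = 0 - j3.835e+05 Ω
Step 3 — Parallel branch: L || C = 1/(1/L + 1/C) = 0 + j1.274 Ω.
Step 4 — Series with R1: Z_total = R1 + (L || C) = 1720 + j1.274 Ω = 1720∠0.0° Ω.
Step 5 — Power factor: PF = cos(φ) = Re(Z)/|Z| = 1720/1720 = 1.
Step 6 — Type: Im(Z) = 1.274 ⇒ lagging (phase φ = 0.0°).

PF = 1 (lagging, φ = 0.0°)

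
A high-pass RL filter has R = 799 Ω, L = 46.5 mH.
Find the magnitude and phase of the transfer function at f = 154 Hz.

Step 1 — Angular frequency: ω = 2π·154 = 967.6 rad/s.
Step 2 — Transfer function: H(jω) = jωL/(R + jωL).
Step 3 — Numerator jωL = j·44.99; denominator R + jωL = 799 + j44.99.
Step 4 — H = 0.003161 + j0.05613.
Step 5 — Magnitude: |H| = 0.05622 (-25.0 dB); phase: φ = 86.8°.

|H| = 0.05622 (-25.0 dB), φ = 86.8°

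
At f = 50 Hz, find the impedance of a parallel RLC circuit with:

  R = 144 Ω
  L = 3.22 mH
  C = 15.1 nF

Step 1 — Angular frequency: ω = 2π·f = 2π·50 = 314.2 rad/s.
Step 2 — Component impedances:
  R: Z = R = 144 Ω
  L: Z = jωL = j·314.2·0.00322 = 0 + j1.012 Ω
  C: Z = 1/(jωC) = -j/(ω·C) = 0 - j2.108e+05 Ω
Step 3 — Parallel combination: 1/Z_total = 1/R + 1/L + 1/C; Z_total = 0.007106 + j1.012 Ω = 1.012∠89.6° Ω.

Z = 0.007106 + j1.012 Ω = 1.012∠89.6° Ω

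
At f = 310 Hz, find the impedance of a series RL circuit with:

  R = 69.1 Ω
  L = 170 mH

Step 1 — Angular frequency: ω = 2π·f = 2π·310 = 1948 rad/s.
Step 2 — Component impedances:
  R: Z = R = 69.1 Ω
  L: Z = jωL = j·1948·0.17 = 0 + j331.1 Ω
Step 3 — Series combination: Z_total = R + L = 69.1 + j331.1 Ω = 338.3∠78.2° Ω.

Z = 69.1 + j331.1 Ω = 338.3∠78.2° Ω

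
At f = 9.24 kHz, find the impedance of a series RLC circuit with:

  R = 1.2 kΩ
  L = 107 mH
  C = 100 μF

Step 1 — Angular frequency: ω = 2π·f = 2π·9240 = 5.806e+04 rad/s.
Step 2 — Component impedances:
  R: Z = R = 1200 Ω
  L: Z = jωL = j·5.806e+04·0.107 = 0 + j6212 Ω
  C: Z = 1/(jωC) = -j/(ω·C) = 0 - j0.1722 Ω
Step 3 — Series combination: Z_total = R + L + C = 1200 + j6212 Ω = 6327∠79.1° Ω.

Z = 1200 + j6212 Ω = 6327∠79.1° Ω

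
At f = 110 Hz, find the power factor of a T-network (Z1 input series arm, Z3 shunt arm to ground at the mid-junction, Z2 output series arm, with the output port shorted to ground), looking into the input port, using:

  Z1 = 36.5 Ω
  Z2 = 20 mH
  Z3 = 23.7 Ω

Step 1 — Angular frequency: ω = 2π·f = 2π·110 = 691.2 rad/s.
Step 2 — Component impedances:
  Z1: Z = R = 36.5 Ω
  Z2: Z = jωL = j·691.2·0.02 = 0 + j13.82 Ω
  Z3: Z = R = 23.7 Ω
Step 3 — With the output port shorted to ground, the output series arm Z2 runs from the junction to ground; the shunt arm Z3 also runs from the junction to ground. They appear in parallel: Z3 || Z2 = 6.016 + j10.31 Ω.
Step 4 — Series with input arm Z1: Z_in = Z1 + (Z3 || Z2) = 42.52 + j10.31 Ω = 43.75∠13.6° Ω.
Step 5 — Power factor: PF = cos(φ) = Re(Z)/|Z| = 42.516/43.749 = 0.9718.
Step 6 — Type: Im(Z) = 10.31 ⇒ lagging (phase φ = 13.6°).

PF = 0.9718 (lagging, φ = 13.6°)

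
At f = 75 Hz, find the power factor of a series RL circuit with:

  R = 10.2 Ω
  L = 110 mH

Step 1 — Angular frequency: ω = 2π·f = 2π·75 = 471.2 rad/s.
Step 2 — Component impedances:
  R: Z = R = 10.2 Ω
  L: Z = jωL = j·471.2·0.11 = 0 + j51.84 Ω
Step 3 — Series combination: Z_total = R + L = 10.2 + j51.84 Ω = 52.83∠78.9° Ω.
Step 4 — Power factor: PF = cos(φ) = Re(Z)/|Z| = 10.2/52.83 = 0.1931.
Step 5 — Type: Im(Z) = 51.84 ⇒ lagging (phase φ = 78.9°).

PF = 0.1931 (lagging, φ = 78.9°)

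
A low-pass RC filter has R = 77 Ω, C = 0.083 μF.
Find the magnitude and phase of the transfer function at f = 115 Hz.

Step 1 — Angular frequency: ω = 2π·115 = 722.6 rad/s.
Step 2 — Transfer function: H(jω) = 1/(1 + jωRC).
Step 3 — Denominator: 1 + jωRC = 1 + j·722.6·77·8.3e-08 = 1 + j0.004618.
Step 4 — H = 1 - j0.004618.
Step 5 — Magnitude: |H| = 1 (-0.0 dB); phase: φ = -0.3°.

|H| = 1 (-0.0 dB), φ = -0.3°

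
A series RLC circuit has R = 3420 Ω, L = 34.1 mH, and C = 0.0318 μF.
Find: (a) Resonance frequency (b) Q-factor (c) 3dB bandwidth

Step 1 — Resonance: ω₀ = 1/√(LC) = 1/√(0.0341·3.18e-08) = 3.037e+04 rad/s.
Step 2 — f₀ = ω₀/(2π) = 4833 Hz.
Step 3 — Series Q: Q = ω₀L/R = 3.037e+04·0.0341/3420 = 0.3028.
Step 4 — Bandwidth: Δω = ω₀/Q = 1.003e+05 rad/s; BW = Δω/(2π) = 1.596e+04 Hz.

(a) f₀ = 4833 Hz  (b) Q = 0.3028  (c) BW = 1.596e+04 Hz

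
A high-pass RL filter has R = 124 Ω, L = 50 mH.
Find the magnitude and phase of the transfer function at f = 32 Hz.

Step 1 — Angular frequency: ω = 2π·32 = 201.1 rad/s.
Step 2 — Transfer function: H(jω) = jωL/(R + jωL).
Step 3 — Numerator jωL = j·10.05; denominator R + jωL = 124 + j10.05.
Step 4 — H = 0.00653 + j0.08054.
Step 5 — Magnitude: |H| = 0.08081 (-21.9 dB); phase: φ = 85.4°.

|H| = 0.08081 (-21.9 dB), φ = 85.4°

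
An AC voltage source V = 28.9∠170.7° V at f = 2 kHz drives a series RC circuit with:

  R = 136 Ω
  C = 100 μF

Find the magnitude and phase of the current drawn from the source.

Step 1 — Angular frequency: ω = 2π·f = 2π·2000 = 1.257e+04 rad/s.
Step 2 — Component impedances:
  R: Z = R = 136 Ω
  C: Z = 1/(jωC) = -j/(ω·C) = 0 - j0.7958 Ω
Step 3 — Series combination: Z_total = R + C = 136 - j0.7958 Ω = 136∠-0.3° Ω.
Step 4 — Source phasor: V = 28.9∠170.7° V = -28.52 + j4.67 V.
Step 5 — Ohm's law: I = V / Z_total = (-28.52 + j4.67) / (136 - j0.7958) = -0.2099 + j0.03311 A.
Step 6 — Convert to polar: |I| = 0.2125 A, ∠I = 171.0°.

I = 0.2125∠171.0° A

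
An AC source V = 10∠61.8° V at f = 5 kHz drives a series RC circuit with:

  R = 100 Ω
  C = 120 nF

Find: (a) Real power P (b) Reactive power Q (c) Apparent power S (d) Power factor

Step 1 — Angular frequency: ω = 2π·f = 2π·5000 = 3.142e+04 rad/s.
Step 2 — Component impedances:
  R: Z = R = 100 Ω
  C: Z = 1/(jωC) = -j/(ω·C) = 0 - j265.3 Ω
Step 3 — Series combination: Z_total = R + C = 100 - j265.3 Ω = 283.5∠-69.3° Ω.
Step 4 — Source phasor: V = 10∠61.8° V = 4.726 + j8.813 V.
Step 5 — Current: I = V / Z = -0.02321 + j0.02656 A = 0.03528∠131.1° A.
Step 6 — Complex power: S = V·I* = 0.1244 - j0.3301 VA.
Step 7 — Real power: P = Re(S) = 0.1244 W.
Step 8 — Reactive power: Q = Im(S) = -0.3301 VAR.
Step 9 — Apparent power: |S| = 0.3528 VA.
Step 10 — Power factor: PF = P/|S| = 0.3528 (leading).

(a) P = 0.1244 W  (b) Q = -0.3301 VAR  (c) S = 0.3528 VA  (d) PF = 0.3528 (leading)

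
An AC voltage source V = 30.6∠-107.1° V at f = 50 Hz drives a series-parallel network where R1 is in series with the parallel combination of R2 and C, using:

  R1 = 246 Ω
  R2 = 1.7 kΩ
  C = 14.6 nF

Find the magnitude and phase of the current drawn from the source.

Step 1 — Angular frequency: ω = 2π·f = 2π·50 = 314.2 rad/s.
Step 2 — Component impedances:
  R1: Z = R = 246 Ω
  R2: Z = R = 1700 Ω
  C: Z = 1/(jωC) = -j/(ω·C) = 0 - j2.18e+05 Ω
Step 3 — Parallel branch: R2 || C = 1/(1/R2 + 1/C) = 1700 - j13.25 Ω.
Step 4 — Series with R1: Z_total = R1 + (R2 || C) = 1946 - j13.25 Ω = 1946∠-0.4° Ω.
Step 5 — Source phasor: V = 30.6∠-107.1° V = -8.998 - j29.25 V.
Step 6 — Ohm's law: I = V / Z_total = (-8.998 - j29.25) / (1946 - j13.25) = -0.004521 - j0.01506 A.
Step 7 — Convert to polar: |I| = 0.01573 A, ∠I = -106.7°.

I = 0.01573∠-106.7° A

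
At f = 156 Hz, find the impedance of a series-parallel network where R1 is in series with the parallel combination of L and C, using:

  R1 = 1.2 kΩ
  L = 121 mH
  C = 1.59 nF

Step 1 — Angular frequency: ω = 2π·f = 2π·156 = 980.2 rad/s.
Step 2 — Component impedances:
  R1: Z = R = 1200 Ω
  L: Z = jωL = j·980.2·0.121 = 0 + j118.6 Ω
  C: Z = 1/(jωC) = -j/(ω·C) = 0 - j6.417e+05 Ω
Step 3 — Parallel branch: L || C = 1/(1/L + 1/C) = 0 + j118.6 Ω.
Step 4 — Series with R1: Z_total = R1 + (L || C) = 1200 + j118.6 Ω = 1206∠5.6° Ω.

Z = 1200 + j118.6 Ω = 1206∠5.6° Ω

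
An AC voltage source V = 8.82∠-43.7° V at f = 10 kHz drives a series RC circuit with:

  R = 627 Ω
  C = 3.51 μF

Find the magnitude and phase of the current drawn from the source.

Step 1 — Angular frequency: ω = 2π·f = 2π·1e+04 = 6.283e+04 rad/s.
Step 2 — Component impedances:
  R: Z = R = 627 Ω
  C: Z = 1/(jωC) = -j/(ω·C) = 0 - j4.534 Ω
Step 3 — Series combination: Z_total = R + C = 627 - j4.534 Ω = 627∠-0.4° Ω.
Step 4 — Source phasor: V = 8.82∠-43.7° V = 6.377 - j6.094 V.
Step 5 — Ohm's law: I = V / Z_total = (6.377 - j6.094) / (627 - j4.534) = 0.01024 - j0.009645 A.
Step 6 — Convert to polar: |I| = 0.01407 A, ∠I = -43.3°.

I = 0.01407∠-43.3° A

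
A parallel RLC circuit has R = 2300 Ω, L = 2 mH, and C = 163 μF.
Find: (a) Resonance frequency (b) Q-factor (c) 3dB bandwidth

Step 1 — Resonance: ω₀ = 1/√(LC) = 1/√(0.002·0.000163) = 1751 rad/s.
Step 2 — f₀ = ω₀/(2π) = 278.7 Hz.
Step 3 — Parallel Q: Q = R/(ω₀L) = 2300/(1751·0.002) = 656.6.
Step 4 — Bandwidth: Δω = ω₀/Q = 2.667 rad/s; BW = Δω/(2π) = 0.4245 Hz.

(a) f₀ = 278.7 Hz  (b) Q = 656.6  (c) BW = 0.4245 Hz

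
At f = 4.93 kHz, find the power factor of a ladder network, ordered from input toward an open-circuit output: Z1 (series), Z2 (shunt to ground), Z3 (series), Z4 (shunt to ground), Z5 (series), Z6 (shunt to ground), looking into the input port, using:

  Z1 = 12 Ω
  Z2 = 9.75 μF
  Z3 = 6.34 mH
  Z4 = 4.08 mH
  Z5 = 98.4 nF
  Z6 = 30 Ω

Step 1 — Angular frequency: ω = 2π·f = 2π·4930 = 3.098e+04 rad/s.
Step 2 — Component impedances:
  Z1: Z = R = 12 Ω
  Z2: Z = 1/(jωC) = -j/(ω·C) = 0 - j3.311 Ω
  Z3: Z = jωL = j·3.098e+04·0.00634 = 0 + j196.4 Ω
  Z4: Z = jωL = j·3.098e+04·0.00408 = 0 + j126.4 Ω
  Z5: Z = 1/(jωC) = -j/(ω·C) = 0 - j328.1 Ω
  Z6: Z = R = 30 Ω
Step 3 — Ladder network (open output): work backward from the far end, alternating series and parallel combinations. Z_in = 12 - j3.339 Ω = 12.46∠-15.5° Ω.
Step 4 — Power factor: PF = cos(φ) = Re(Z)/|Z| = 12.001/12.457 = 0.9634.
Step 5 — Type: Im(Z) = -3.339 ⇒ leading (phase φ = -15.5°).

PF = 0.9634 (leading, φ = -15.5°)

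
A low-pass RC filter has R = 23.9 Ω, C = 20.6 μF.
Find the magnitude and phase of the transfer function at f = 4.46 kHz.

Step 1 — Angular frequency: ω = 2π·4460 = 2.802e+04 rad/s.
Step 2 — Transfer function: H(jω) = 1/(1 + jωRC).
Step 3 — Denominator: 1 + jωRC = 1 + j·2.802e+04·23.9·2.06e-05 = 1 + j13.8.
Step 4 — H = 0.005226 - j0.0721.
Step 5 — Magnitude: |H| = 0.07229 (-22.8 dB); phase: φ = -85.9°.

|H| = 0.07229 (-22.8 dB), φ = -85.9°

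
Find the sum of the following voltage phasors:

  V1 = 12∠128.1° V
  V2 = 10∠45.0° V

Step 1 — Convert each phasor to rectangular form:
  V1 = 12·(cos(128.1°) + j·sin(128.1°)) = -7.404 + j9.443 V
  V2 = 10·(cos(45.0°) + j·sin(45.0°)) = 7.071 + j7.071 V
Step 2 — Sum components: V_total = -0.3334 + j16.51 V.
Step 3 — Convert to polar: |V_total| = 16.52 V, ∠V_total = 91.2°.

V_total = 16.52∠91.2° V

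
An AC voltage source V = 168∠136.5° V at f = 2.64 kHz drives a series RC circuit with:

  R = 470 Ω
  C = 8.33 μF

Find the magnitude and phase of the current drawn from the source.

Step 1 — Angular frequency: ω = 2π·f = 2π·2640 = 1.659e+04 rad/s.
Step 2 — Component impedances:
  R: Z = R = 470 Ω
  C: Z = 1/(jωC) = -j/(ω·C) = 0 - j7.237 Ω
Step 3 — Series combination: Z_total = R + C = 470 - j7.237 Ω = 470.1∠-0.9° Ω.
Step 4 — Source phasor: V = 168∠136.5° V = -121.9 + j115.6 V.
Step 5 — Ohm's law: I = V / Z_total = (-121.9 + j115.6) / (470 - j7.237) = -0.263 + j0.242 A.
Step 6 — Convert to polar: |I| = 0.3574 A, ∠I = 137.4°.

I = 0.3574∠137.4° A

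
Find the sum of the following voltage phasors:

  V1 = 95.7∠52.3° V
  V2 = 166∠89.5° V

Step 1 — Convert each phasor to rectangular form:
  V1 = 95.7·(cos(52.3°) + j·sin(52.3°)) = 58.52 + j75.72 V
  V2 = 166·(cos(89.5°) + j·sin(89.5°)) = 1.449 + j166 V
Step 2 — Sum components: V_total = 59.97 + j241.7 V.
Step 3 — Convert to polar: |V_total| = 249 V, ∠V_total = 76.1°.

V_total = 249∠76.1° V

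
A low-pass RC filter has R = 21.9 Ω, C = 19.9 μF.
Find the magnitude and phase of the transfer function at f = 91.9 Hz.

Step 1 — Angular frequency: ω = 2π·91.9 = 577.4 rad/s.
Step 2 — Transfer function: H(jω) = 1/(1 + jωRC).
Step 3 — Denominator: 1 + jωRC = 1 + j·577.4·21.9·1.99e-05 = 1 + j0.2516.
Step 4 — H = 0.9404 - j0.2367.
Step 5 — Magnitude: |H| = 0.9698 (-0.3 dB); phase: φ = -14.1°.

|H| = 0.9698 (-0.3 dB), φ = -14.1°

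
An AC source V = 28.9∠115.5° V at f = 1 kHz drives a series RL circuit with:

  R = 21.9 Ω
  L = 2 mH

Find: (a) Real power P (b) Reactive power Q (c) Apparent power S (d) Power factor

Step 1 — Angular frequency: ω = 2π·f = 2π·1000 = 6283 rad/s.
Step 2 — Component impedances:
  R: Z = R = 21.9 Ω
  L: Z = jωL = j·6283·0.002 = 0 + j12.57 Ω
Step 3 — Series combination: Z_total = R + L = 21.9 + j12.57 Ω = 25.25∠29.8° Ω.
Step 4 — Source phasor: V = 28.9∠115.5° V = -12.44 + j26.08 V.
Step 5 — Current: I = V / Z = 0.08677 + j1.141 A = 1.145∠85.7° A.
Step 6 — Complex power: S = V·I* = 28.69 + j16.46 VA.
Step 7 — Real power: P = Re(S) = 28.69 W.
Step 8 — Reactive power: Q = Im(S) = 16.46 VAR.
Step 9 — Apparent power: |S| = 33.08 VA.
Step 10 — Power factor: PF = P/|S| = 0.8674 (lagging).

(a) P = 28.69 W  (b) Q = 16.46 VAR  (c) S = 33.08 VA  (d) PF = 0.8674 (lagging)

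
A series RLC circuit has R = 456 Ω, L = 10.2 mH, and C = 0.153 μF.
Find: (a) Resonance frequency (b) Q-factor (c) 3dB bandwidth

Step 1 — Resonance: ω₀ = 1/√(LC) = 1/√(0.0102·1.53e-07) = 2.531e+04 rad/s.
Step 2 — f₀ = ω₀/(2π) = 4029 Hz.
Step 3 — Series Q: Q = ω₀L/R = 2.531e+04·0.0102/456 = 0.5662.
Step 4 — Bandwidth: Δω = ω₀/Q = 4.471e+04 rad/s; BW = Δω/(2π) = 7115 Hz.

(a) f₀ = 4029 Hz  (b) Q = 0.5662  (c) BW = 7115 Hz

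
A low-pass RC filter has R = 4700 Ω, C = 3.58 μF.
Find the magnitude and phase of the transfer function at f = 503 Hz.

Step 1 — Angular frequency: ω = 2π·503 = 3160 rad/s.
Step 2 — Transfer function: H(jω) = 1/(1 + jωRC).
Step 3 — Denominator: 1 + jωRC = 1 + j·3160·4700·3.58e-06 = 1 + j53.18.
Step 4 — H = 0.0003535 - j0.0188.
Step 5 — Magnitude: |H| = 0.0188 (-34.5 dB); phase: φ = -88.9°.

|H| = 0.0188 (-34.5 dB), φ = -88.9°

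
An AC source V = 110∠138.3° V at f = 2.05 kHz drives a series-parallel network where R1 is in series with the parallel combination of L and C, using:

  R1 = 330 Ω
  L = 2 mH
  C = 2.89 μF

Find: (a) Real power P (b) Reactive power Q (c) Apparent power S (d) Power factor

Step 1 — Angular frequency: ω = 2π·f = 2π·2050 = 1.288e+04 rad/s.
Step 2 — Component impedances:
  R1: Z = R = 330 Ω
  L: Z = jωL = j·1.288e+04·0.002 = 0 + j25.76 Ω
  C: Z = 1/(jωC) = -j/(ω·C) = 0 - j26.86 Ω
Step 3 — Parallel branch: L || C = 1/(1/L + 1/C) = 0 + j627.5 Ω.
Step 4 — Series with R1: Z_total = R1 + (L || C) = 330 + j627.5 Ω = 709∠62.3° Ω.
Step 5 — Source phasor: V = 110∠138.3° V = -82.13 + j73.18 V.
Step 6 — Current: I = V / Z = 0.03743 + j0.1506 A = 0.1551∠76.0° A.
Step 7 — Complex power: S = V·I* = 7.943 + j15.1 VA.
Step 8 — Real power: P = Re(S) = 7.943 W.
Step 9 — Reactive power: Q = Im(S) = 15.1 VAR.
Step 10 — Apparent power: |S| = 17.07 VA.
Step 11 — Power factor: PF = P/|S| = 0.4654 (lagging).

(a) P = 7.943 W  (b) Q = 15.1 VAR  (c) S = 17.07 VA  (d) PF = 0.4654 (lagging)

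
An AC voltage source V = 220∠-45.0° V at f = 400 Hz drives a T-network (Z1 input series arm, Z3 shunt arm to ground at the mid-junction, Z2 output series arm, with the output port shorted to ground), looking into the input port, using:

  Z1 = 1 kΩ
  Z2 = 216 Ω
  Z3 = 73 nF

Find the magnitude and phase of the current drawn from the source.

Step 1 — Angular frequency: ω = 2π·f = 2π·400 = 2513 rad/s.
Step 2 — Component impedances:
  Z1: Z = R = 1000 Ω
  Z2: Z = R = 216 Ω
  Z3: Z = 1/(jωC) = -j/(ω·C) = 0 - j5451 Ω
Step 3 — With the output port shorted to ground, the output series arm Z2 runs from the junction to ground; the shunt arm Z3 also runs from the junction to ground. They appear in parallel: Z3 || Z2 = 215.7 - j8.547 Ω.
Step 4 — Series with input arm Z1: Z_in = Z1 + (Z3 || Z2) = 1216 - j8.547 Ω = 1216∠-0.4° Ω.
Step 5 — Source phasor: V = 220∠-45.0° V = 155.6 - j155.6 V.
Step 6 — Ohm's law: I = V / Z_total = (155.6 - j155.6) / (1216 - j8.547) = 0.1289 - j0.1271 A.
Step 7 — Convert to polar: |I| = 0.181 A, ∠I = -44.6°.

I = 0.181∠-44.6° A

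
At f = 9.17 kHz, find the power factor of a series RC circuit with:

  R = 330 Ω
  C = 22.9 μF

Step 1 — Angular frequency: ω = 2π·f = 2π·9170 = 5.762e+04 rad/s.
Step 2 — Component impedances:
  R: Z = R = 330 Ω
  C: Z = 1/(jωC) = -j/(ω·C) = 0 - j0.7579 Ω
Step 3 — Series combination: Z_total = R + C = 330 - j0.7579 Ω = 330∠-0.1° Ω.
Step 4 — Power factor: PF = cos(φ) = Re(Z)/|Z| = 330/330 = 1.
Step 5 — Type: Im(Z) = -0.7579 ⇒ leading (phase φ = -0.1°).

PF = 1 (leading, φ = -0.1°)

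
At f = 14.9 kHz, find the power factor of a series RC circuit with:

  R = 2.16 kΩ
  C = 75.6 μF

Step 1 — Angular frequency: ω = 2π·f = 2π·1.49e+04 = 9.362e+04 rad/s.
Step 2 — Component impedances:
  R: Z = R = 2160 Ω
  C: Z = 1/(jωC) = -j/(ω·C) = 0 - j0.1413 Ω
Step 3 — Series combination: Z_total = R + C = 2160 - j0.1413 Ω = 2160∠-0.0° Ω.
Step 4 — Power factor: PF = cos(φ) = Re(Z)/|Z| = 2160/2160 = 1.
Step 5 — Type: Im(Z) = -0.1413 ⇒ leading (phase φ = -0.0°).

PF = 1 (leading, φ = -0.0°)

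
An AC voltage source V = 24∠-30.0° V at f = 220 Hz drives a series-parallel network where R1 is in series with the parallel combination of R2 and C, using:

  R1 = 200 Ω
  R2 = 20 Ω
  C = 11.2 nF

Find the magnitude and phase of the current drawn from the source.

Step 1 — Angular frequency: ω = 2π·f = 2π·220 = 1382 rad/s.
Step 2 — Component impedances:
  R1: Z = R = 200 Ω
  R2: Z = R = 20 Ω
  C: Z = 1/(jωC) = -j/(ω·C) = 0 - j6.459e+04 Ω
Step 3 — Parallel branch: R2 || C = 1/(1/R2 + 1/C) = 20 - j0.006193 Ω.
Step 4 — Series with R1: Z_total = R1 + (R2 || C) = 220 - j0.006193 Ω = 220∠-0.0° Ω.
Step 5 — Source phasor: V = 24∠-30.0° V = 20.78 - j12 V.
Step 6 — Ohm's law: I = V / Z_total = (20.78 - j12) / (220 - j0.006193) = 0.09448 - j0.05454 A.
Step 7 — Convert to polar: |I| = 0.1091 A, ∠I = -30.0°.

I = 0.1091∠-30.0° A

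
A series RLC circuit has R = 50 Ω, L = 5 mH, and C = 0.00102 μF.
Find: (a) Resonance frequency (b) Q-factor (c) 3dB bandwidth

Step 1 — Resonance: ω₀ = 1/√(LC) = 1/√(0.005·1.02e-09) = 4.428e+05 rad/s.
Step 2 — f₀ = ω₀/(2π) = 7.047e+04 Hz.
Step 3 — Series Q: Q = ω₀L/R = 4.428e+05·0.005/50 = 44.28.
Step 4 — Bandwidth: Δω = ω₀/Q = 1e+04 rad/s; BW = Δω/(2π) = 1592 Hz.

(a) f₀ = 7.047e+04 Hz  (b) Q = 44.28  (c) BW = 1592 Hz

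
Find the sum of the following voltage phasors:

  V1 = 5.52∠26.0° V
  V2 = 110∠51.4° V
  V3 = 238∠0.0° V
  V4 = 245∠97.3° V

Step 1 — Convert each phasor to rectangular form:
  V1 = 5.52·(cos(26.0°) + j·sin(26.0°)) = 4.961 + j2.42 V
  V2 = 110·(cos(51.4°) + j·sin(51.4°)) = 68.63 + j85.97 V
  V3 = 238·(cos(0.0°) + j·sin(0.0°)) = 238 V
  V4 = 245·(cos(97.3°) + j·sin(97.3°)) = -31.13 + j243 V
Step 2 — Sum components: V_total = 280.5 + j331.4 V.
Step 3 — Convert to polar: |V_total| = 434.1 V, ∠V_total = 49.8°.

V_total = 434.1∠49.8° V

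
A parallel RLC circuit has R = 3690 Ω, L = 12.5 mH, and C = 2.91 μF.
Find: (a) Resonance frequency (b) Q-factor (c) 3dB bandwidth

Step 1 — Resonance: ω₀ = 1/√(LC) = 1/√(0.0125·2.91e-06) = 5243 rad/s.
Step 2 — f₀ = ω₀/(2π) = 834.5 Hz.
Step 3 — Parallel Q: Q = R/(ω₀L) = 3690/(5243·0.0125) = 56.3.
Step 4 — Bandwidth: Δω = ω₀/Q = 93.13 rad/s; BW = Δω/(2π) = 14.82 Hz.

(a) f₀ = 834.5 Hz  (b) Q = 56.3  (c) BW = 14.82 Hz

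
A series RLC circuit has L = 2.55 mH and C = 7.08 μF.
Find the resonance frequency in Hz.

Step 1 — Resonance condition Im(Z)=0 gives ω₀ = 1/√(LC).
Step 2 — ω₀ = 1/√(0.00255·7.08e-06) = 7442 rad/s.
Step 3 — f₀ = ω₀/(2π) = 1184 Hz.

f₀ = 1184 Hz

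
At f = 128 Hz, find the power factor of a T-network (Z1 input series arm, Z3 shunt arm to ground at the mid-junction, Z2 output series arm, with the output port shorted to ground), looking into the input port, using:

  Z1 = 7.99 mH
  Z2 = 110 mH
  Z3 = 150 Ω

Step 1 — Angular frequency: ω = 2π·f = 2π·128 = 804.2 rad/s.
Step 2 — Component impedances:
  Z1: Z = jωL = j·804.2·0.00799 = 0 + j6.426 Ω
  Z2: Z = jωL = j·804.2·0.11 = 0 + j88.47 Ω
  Z3: Z = R = 150 Ω
Step 3 — With the output port shorted to ground, the output series arm Z2 runs from the junction to ground; the shunt arm Z3 also runs from the junction to ground. They appear in parallel: Z3 || Z2 = 38.71 + j65.64 Ω.
Step 4 — Series with input arm Z1: Z_in = Z1 + (Z3 || Z2) = 38.71 + j72.06 Ω = 81.8∠61.8° Ω.
Step 5 — Power factor: PF = cos(φ) = Re(Z)/|Z| = 38.71/81.8 = 0.4732.
Step 6 — Type: Im(Z) = 72.06 ⇒ lagging (phase φ = 61.8°).

PF = 0.4732 (lagging, φ = 61.8°)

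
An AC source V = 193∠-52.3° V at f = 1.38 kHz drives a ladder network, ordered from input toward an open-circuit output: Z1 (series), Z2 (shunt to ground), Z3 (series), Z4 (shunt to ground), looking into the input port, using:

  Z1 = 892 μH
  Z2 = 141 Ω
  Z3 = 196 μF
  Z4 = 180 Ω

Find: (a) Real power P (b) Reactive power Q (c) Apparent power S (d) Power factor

Step 1 — Angular frequency: ω = 2π·f = 2π·1380 = 8671 rad/s.
Step 2 — Component impedances:
  Z1: Z = jωL = j·8671·0.000892 = 0 + j7.734 Ω
  Z2: Z = R = 141 Ω
  Z3: Z = 1/(jωC) = -j/(ω·C) = 0 - j0.5884 Ω
  Z4: Z = R = 180 Ω
Step 3 — Ladder network (open output): work backward from the far end, alternating series and parallel combinations. Z_in = 79.07 + j7.621 Ω = 79.43∠5.5° Ω.
Step 4 — Source phasor: V = 193∠-52.3° V = 118 - j152.7 V.
Step 5 — Current: I = V / Z = 1.295 - j2.056 A = 2.43∠-57.8° A.
Step 6 — Complex power: S = V·I* = 466.8 + j44.99 VA.
Step 7 — Real power: P = Re(S) = 466.8 W.
Step 8 — Reactive power: Q = Im(S) = 44.99 VAR.
Step 9 — Apparent power: |S| = 468.9 VA.
Step 10 — Power factor: PF = P/|S| = 0.9954 (lagging).

(a) P = 466.8 W  (b) Q = 44.99 VAR  (c) S = 468.9 VA  (d) PF = 0.9954 (lagging)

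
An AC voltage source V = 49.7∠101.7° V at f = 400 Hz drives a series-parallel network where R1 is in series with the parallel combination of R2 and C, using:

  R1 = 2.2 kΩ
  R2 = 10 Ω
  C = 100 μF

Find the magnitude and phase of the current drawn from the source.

Step 1 — Angular frequency: ω = 2π·f = 2π·400 = 2513 rad/s.
Step 2 — Component impedances:
  R1: Z = R = 2200 Ω
  R2: Z = R = 10 Ω
  C: Z = 1/(jωC) = -j/(ω·C) = 0 - j3.979 Ω
Step 3 — Parallel branch: R2 || C = 1/(1/R2 + 1/C) = 1.367 - j3.435 Ω.
Step 4 — Series with R1: Z_total = R1 + (R2 || C) = 2201 - j3.435 Ω = 2201∠-0.1° Ω.
Step 5 — Source phasor: V = 49.7∠101.7° V = -10.08 + j48.67 V.
Step 6 — Ohm's law: I = V / Z_total = (-10.08 + j48.67) / (2201 - j3.435) = -0.004613 + j0.0221 A.
Step 7 — Convert to polar: |I| = 0.02258 A, ∠I = 101.8°.

I = 0.02258∠101.8° A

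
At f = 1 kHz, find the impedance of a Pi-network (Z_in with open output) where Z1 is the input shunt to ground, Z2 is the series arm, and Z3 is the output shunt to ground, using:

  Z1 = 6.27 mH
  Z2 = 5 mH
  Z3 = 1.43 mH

Step 1 — Angular frequency: ω = 2π·f = 2π·1000 = 6283 rad/s.
Step 2 — Component impedances:
  Z1: Z = jωL = j·6283·0.00627 = 0 + j39.4 Ω
  Z2: Z = jωL = j·6283·0.005 = 0 + j31.42 Ω
  Z3: Z = jωL = j·6283·0.00143 = 0 + j8.985 Ω
Step 3 — With open output, the series arm Z2 and the output shunt Z3 appear in series to ground: Z2 + Z3 = 0 + j40.4 Ω.
Step 4 — Parallel with input shunt Z1: Z_in = Z1 || (Z2 + Z3) = 0 + j19.95 Ω = 19.95∠90.0° Ω.

Z = 0 + j19.95 Ω = 19.95∠90.0° Ω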